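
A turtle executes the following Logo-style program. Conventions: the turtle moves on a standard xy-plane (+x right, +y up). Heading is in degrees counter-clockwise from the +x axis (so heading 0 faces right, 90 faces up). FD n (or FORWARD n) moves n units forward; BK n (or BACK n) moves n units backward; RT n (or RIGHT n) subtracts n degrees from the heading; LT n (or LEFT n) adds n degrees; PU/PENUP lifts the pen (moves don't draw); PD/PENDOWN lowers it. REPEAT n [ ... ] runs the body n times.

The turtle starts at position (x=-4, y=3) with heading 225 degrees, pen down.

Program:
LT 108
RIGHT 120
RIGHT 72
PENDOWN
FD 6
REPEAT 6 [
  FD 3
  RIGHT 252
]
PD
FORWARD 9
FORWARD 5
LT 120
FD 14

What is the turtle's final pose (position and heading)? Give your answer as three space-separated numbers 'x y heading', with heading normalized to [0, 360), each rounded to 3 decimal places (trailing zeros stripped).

Executing turtle program step by step:
Start: pos=(-4,3), heading=225, pen down
LT 108: heading 225 -> 333
RT 120: heading 333 -> 213
RT 72: heading 213 -> 141
PD: pen down
FD 6: (-4,3) -> (-8.663,6.776) [heading=141, draw]
REPEAT 6 [
  -- iteration 1/6 --
  FD 3: (-8.663,6.776) -> (-10.994,8.664) [heading=141, draw]
  RT 252: heading 141 -> 249
  -- iteration 2/6 --
  FD 3: (-10.994,8.664) -> (-12.069,5.863) [heading=249, draw]
  RT 252: heading 249 -> 357
  -- iteration 3/6 --
  FD 3: (-12.069,5.863) -> (-9.074,5.706) [heading=357, draw]
  RT 252: heading 357 -> 105
  -- iteration 4/6 --
  FD 3: (-9.074,5.706) -> (-9.85,8.604) [heading=105, draw]
  RT 252: heading 105 -> 213
  -- iteration 5/6 --
  FD 3: (-9.85,8.604) -> (-12.366,6.97) [heading=213, draw]
  RT 252: heading 213 -> 321
  -- iteration 6/6 --
  FD 3: (-12.366,6.97) -> (-10.035,5.082) [heading=321, draw]
  RT 252: heading 321 -> 69
]
PD: pen down
FD 9: (-10.035,5.082) -> (-6.809,13.484) [heading=69, draw]
FD 5: (-6.809,13.484) -> (-5.017,18.152) [heading=69, draw]
LT 120: heading 69 -> 189
FD 14: (-5.017,18.152) -> (-18.845,15.962) [heading=189, draw]
Final: pos=(-18.845,15.962), heading=189, 10 segment(s) drawn

Answer: -18.845 15.962 189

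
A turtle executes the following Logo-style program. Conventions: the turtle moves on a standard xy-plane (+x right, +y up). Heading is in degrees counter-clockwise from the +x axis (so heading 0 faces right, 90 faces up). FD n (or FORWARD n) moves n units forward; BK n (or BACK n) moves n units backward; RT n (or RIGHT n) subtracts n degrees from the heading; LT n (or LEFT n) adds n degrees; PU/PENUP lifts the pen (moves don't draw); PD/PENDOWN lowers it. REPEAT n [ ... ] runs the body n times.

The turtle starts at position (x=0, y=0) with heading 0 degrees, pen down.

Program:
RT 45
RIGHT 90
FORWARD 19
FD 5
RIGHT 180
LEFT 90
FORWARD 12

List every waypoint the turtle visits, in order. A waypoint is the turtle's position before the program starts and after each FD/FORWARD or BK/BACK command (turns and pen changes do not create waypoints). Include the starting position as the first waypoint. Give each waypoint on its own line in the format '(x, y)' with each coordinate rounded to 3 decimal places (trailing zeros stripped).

Answer: (0, 0)
(-13.435, -13.435)
(-16.971, -16.971)
(-25.456, -8.485)

Derivation:
Executing turtle program step by step:
Start: pos=(0,0), heading=0, pen down
RT 45: heading 0 -> 315
RT 90: heading 315 -> 225
FD 19: (0,0) -> (-13.435,-13.435) [heading=225, draw]
FD 5: (-13.435,-13.435) -> (-16.971,-16.971) [heading=225, draw]
RT 180: heading 225 -> 45
LT 90: heading 45 -> 135
FD 12: (-16.971,-16.971) -> (-25.456,-8.485) [heading=135, draw]
Final: pos=(-25.456,-8.485), heading=135, 3 segment(s) drawn
Waypoints (4 total):
(0, 0)
(-13.435, -13.435)
(-16.971, -16.971)
(-25.456, -8.485)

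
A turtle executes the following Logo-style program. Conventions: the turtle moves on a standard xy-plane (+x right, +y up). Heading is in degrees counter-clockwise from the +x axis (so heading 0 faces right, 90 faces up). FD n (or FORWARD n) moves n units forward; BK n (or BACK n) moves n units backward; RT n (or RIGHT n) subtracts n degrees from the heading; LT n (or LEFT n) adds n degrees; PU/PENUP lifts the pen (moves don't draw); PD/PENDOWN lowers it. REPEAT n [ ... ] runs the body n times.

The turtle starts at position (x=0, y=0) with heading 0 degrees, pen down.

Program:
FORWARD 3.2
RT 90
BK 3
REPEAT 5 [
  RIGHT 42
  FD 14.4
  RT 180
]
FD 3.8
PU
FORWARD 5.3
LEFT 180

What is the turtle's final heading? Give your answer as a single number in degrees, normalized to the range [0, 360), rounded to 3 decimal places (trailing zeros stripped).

Executing turtle program step by step:
Start: pos=(0,0), heading=0, pen down
FD 3.2: (0,0) -> (3.2,0) [heading=0, draw]
RT 90: heading 0 -> 270
BK 3: (3.2,0) -> (3.2,3) [heading=270, draw]
REPEAT 5 [
  -- iteration 1/5 --
  RT 42: heading 270 -> 228
  FD 14.4: (3.2,3) -> (-6.435,-7.701) [heading=228, draw]
  RT 180: heading 228 -> 48
  -- iteration 2/5 --
  RT 42: heading 48 -> 6
  FD 14.4: (-6.435,-7.701) -> (7.886,-6.196) [heading=6, draw]
  RT 180: heading 6 -> 186
  -- iteration 3/5 --
  RT 42: heading 186 -> 144
  FD 14.4: (7.886,-6.196) -> (-3.764,2.268) [heading=144, draw]
  RT 180: heading 144 -> 324
  -- iteration 4/5 --
  RT 42: heading 324 -> 282
  FD 14.4: (-3.764,2.268) -> (-0.77,-11.817) [heading=282, draw]
  RT 180: heading 282 -> 102
  -- iteration 5/5 --
  RT 42: heading 102 -> 60
  FD 14.4: (-0.77,-11.817) -> (6.43,0.653) [heading=60, draw]
  RT 180: heading 60 -> 240
]
FD 3.8: (6.43,0.653) -> (4.53,-2.637) [heading=240, draw]
PU: pen up
FD 5.3: (4.53,-2.637) -> (1.88,-7.227) [heading=240, move]
LT 180: heading 240 -> 60
Final: pos=(1.88,-7.227), heading=60, 8 segment(s) drawn

Answer: 60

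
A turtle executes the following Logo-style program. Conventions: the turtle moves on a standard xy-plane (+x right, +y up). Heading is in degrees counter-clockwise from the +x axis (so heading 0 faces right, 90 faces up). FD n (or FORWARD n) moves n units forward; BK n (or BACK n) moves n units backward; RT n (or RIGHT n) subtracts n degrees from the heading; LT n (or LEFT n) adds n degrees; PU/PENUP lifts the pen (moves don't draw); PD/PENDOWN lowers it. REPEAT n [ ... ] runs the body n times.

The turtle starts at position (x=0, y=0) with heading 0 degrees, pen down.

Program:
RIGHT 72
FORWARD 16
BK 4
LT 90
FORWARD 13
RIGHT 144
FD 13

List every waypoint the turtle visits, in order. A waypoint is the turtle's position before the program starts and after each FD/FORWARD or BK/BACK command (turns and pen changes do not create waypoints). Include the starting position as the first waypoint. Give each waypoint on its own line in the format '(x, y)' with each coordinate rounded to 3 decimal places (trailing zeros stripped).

Executing turtle program step by step:
Start: pos=(0,0), heading=0, pen down
RT 72: heading 0 -> 288
FD 16: (0,0) -> (4.944,-15.217) [heading=288, draw]
BK 4: (4.944,-15.217) -> (3.708,-11.413) [heading=288, draw]
LT 90: heading 288 -> 18
FD 13: (3.708,-11.413) -> (16.072,-7.395) [heading=18, draw]
RT 144: heading 18 -> 234
FD 13: (16.072,-7.395) -> (8.431,-17.913) [heading=234, draw]
Final: pos=(8.431,-17.913), heading=234, 4 segment(s) drawn
Waypoints (5 total):
(0, 0)
(4.944, -15.217)
(3.708, -11.413)
(16.072, -7.395)
(8.431, -17.913)

Answer: (0, 0)
(4.944, -15.217)
(3.708, -11.413)
(16.072, -7.395)
(8.431, -17.913)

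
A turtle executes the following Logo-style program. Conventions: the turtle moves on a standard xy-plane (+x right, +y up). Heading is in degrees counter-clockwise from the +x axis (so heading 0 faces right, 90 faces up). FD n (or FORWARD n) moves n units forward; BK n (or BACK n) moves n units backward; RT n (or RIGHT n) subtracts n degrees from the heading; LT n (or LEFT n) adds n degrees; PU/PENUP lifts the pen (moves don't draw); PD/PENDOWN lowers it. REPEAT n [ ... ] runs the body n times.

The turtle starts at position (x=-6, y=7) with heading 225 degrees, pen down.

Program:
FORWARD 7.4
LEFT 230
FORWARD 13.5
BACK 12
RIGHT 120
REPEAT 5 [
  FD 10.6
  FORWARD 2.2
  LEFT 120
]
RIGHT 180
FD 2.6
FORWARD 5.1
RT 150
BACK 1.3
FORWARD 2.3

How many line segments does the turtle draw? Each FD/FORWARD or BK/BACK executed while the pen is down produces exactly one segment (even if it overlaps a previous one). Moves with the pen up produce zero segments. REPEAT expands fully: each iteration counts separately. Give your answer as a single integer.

Executing turtle program step by step:
Start: pos=(-6,7), heading=225, pen down
FD 7.4: (-6,7) -> (-11.233,1.767) [heading=225, draw]
LT 230: heading 225 -> 95
FD 13.5: (-11.233,1.767) -> (-12.409,15.216) [heading=95, draw]
BK 12: (-12.409,15.216) -> (-11.363,3.262) [heading=95, draw]
RT 120: heading 95 -> 335
REPEAT 5 [
  -- iteration 1/5 --
  FD 10.6: (-11.363,3.262) -> (-1.756,-1.218) [heading=335, draw]
  FD 2.2: (-1.756,-1.218) -> (0.237,-2.148) [heading=335, draw]
  LT 120: heading 335 -> 95
  -- iteration 2/5 --
  FD 10.6: (0.237,-2.148) -> (-0.686,8.412) [heading=95, draw]
  FD 2.2: (-0.686,8.412) -> (-0.878,10.603) [heading=95, draw]
  LT 120: heading 95 -> 215
  -- iteration 3/5 --
  FD 10.6: (-0.878,10.603) -> (-9.561,4.524) [heading=215, draw]
  FD 2.2: (-9.561,4.524) -> (-11.363,3.262) [heading=215, draw]
  LT 120: heading 215 -> 335
  -- iteration 4/5 --
  FD 10.6: (-11.363,3.262) -> (-1.756,-1.218) [heading=335, draw]
  FD 2.2: (-1.756,-1.218) -> (0.237,-2.148) [heading=335, draw]
  LT 120: heading 335 -> 95
  -- iteration 5/5 --
  FD 10.6: (0.237,-2.148) -> (-0.686,8.412) [heading=95, draw]
  FD 2.2: (-0.686,8.412) -> (-0.878,10.603) [heading=95, draw]
  LT 120: heading 95 -> 215
]
RT 180: heading 215 -> 35
FD 2.6: (-0.878,10.603) -> (1.252,12.095) [heading=35, draw]
FD 5.1: (1.252,12.095) -> (5.429,15.02) [heading=35, draw]
RT 150: heading 35 -> 245
BK 1.3: (5.429,15.02) -> (5.979,16.198) [heading=245, draw]
FD 2.3: (5.979,16.198) -> (5.007,14.114) [heading=245, draw]
Final: pos=(5.007,14.114), heading=245, 17 segment(s) drawn
Segments drawn: 17

Answer: 17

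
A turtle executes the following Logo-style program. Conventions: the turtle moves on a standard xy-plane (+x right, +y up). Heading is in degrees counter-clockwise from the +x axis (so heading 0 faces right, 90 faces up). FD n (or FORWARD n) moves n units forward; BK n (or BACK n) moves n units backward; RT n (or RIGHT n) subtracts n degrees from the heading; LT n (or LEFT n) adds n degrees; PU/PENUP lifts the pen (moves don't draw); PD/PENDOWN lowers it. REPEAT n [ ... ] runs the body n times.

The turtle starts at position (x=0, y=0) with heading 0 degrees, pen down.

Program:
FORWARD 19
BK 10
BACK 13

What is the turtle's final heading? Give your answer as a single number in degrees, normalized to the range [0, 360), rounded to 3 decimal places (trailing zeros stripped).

Answer: 0

Derivation:
Executing turtle program step by step:
Start: pos=(0,0), heading=0, pen down
FD 19: (0,0) -> (19,0) [heading=0, draw]
BK 10: (19,0) -> (9,0) [heading=0, draw]
BK 13: (9,0) -> (-4,0) [heading=0, draw]
Final: pos=(-4,0), heading=0, 3 segment(s) drawn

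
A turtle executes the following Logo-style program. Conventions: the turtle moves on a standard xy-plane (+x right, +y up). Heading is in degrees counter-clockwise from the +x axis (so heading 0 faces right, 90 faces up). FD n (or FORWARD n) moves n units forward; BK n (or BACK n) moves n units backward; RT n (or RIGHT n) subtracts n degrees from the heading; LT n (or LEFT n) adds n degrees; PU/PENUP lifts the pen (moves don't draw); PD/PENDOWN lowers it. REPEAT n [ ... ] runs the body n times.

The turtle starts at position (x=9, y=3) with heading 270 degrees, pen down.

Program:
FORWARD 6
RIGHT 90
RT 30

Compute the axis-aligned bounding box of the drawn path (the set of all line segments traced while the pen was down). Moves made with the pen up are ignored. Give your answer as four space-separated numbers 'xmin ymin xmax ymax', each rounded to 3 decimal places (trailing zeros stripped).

Answer: 9 -3 9 3

Derivation:
Executing turtle program step by step:
Start: pos=(9,3), heading=270, pen down
FD 6: (9,3) -> (9,-3) [heading=270, draw]
RT 90: heading 270 -> 180
RT 30: heading 180 -> 150
Final: pos=(9,-3), heading=150, 1 segment(s) drawn

Segment endpoints: x in {9, 9}, y in {-3, 3}
xmin=9, ymin=-3, xmax=9, ymax=3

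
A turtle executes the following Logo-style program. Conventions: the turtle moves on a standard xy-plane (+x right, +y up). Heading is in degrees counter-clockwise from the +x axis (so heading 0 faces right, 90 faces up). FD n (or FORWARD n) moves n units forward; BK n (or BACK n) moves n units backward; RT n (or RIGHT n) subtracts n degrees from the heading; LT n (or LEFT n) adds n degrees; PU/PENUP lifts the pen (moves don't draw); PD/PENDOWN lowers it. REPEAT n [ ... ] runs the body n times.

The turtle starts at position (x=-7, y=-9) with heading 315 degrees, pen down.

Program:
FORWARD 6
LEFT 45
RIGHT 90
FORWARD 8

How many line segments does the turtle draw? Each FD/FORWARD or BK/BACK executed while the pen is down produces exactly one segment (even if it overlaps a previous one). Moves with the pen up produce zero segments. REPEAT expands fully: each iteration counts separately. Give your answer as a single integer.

Executing turtle program step by step:
Start: pos=(-7,-9), heading=315, pen down
FD 6: (-7,-9) -> (-2.757,-13.243) [heading=315, draw]
LT 45: heading 315 -> 0
RT 90: heading 0 -> 270
FD 8: (-2.757,-13.243) -> (-2.757,-21.243) [heading=270, draw]
Final: pos=(-2.757,-21.243), heading=270, 2 segment(s) drawn
Segments drawn: 2

Answer: 2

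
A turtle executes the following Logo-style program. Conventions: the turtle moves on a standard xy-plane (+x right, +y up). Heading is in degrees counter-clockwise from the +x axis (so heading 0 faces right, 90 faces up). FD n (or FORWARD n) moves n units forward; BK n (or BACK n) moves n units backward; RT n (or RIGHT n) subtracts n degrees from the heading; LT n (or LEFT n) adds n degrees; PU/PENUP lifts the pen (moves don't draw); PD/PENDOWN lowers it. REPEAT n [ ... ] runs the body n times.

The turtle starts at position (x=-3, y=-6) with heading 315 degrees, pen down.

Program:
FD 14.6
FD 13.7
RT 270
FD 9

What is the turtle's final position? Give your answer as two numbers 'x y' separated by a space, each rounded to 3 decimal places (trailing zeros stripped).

Answer: 23.375 -19.647

Derivation:
Executing turtle program step by step:
Start: pos=(-3,-6), heading=315, pen down
FD 14.6: (-3,-6) -> (7.324,-16.324) [heading=315, draw]
FD 13.7: (7.324,-16.324) -> (17.011,-26.011) [heading=315, draw]
RT 270: heading 315 -> 45
FD 9: (17.011,-26.011) -> (23.375,-19.647) [heading=45, draw]
Final: pos=(23.375,-19.647), heading=45, 3 segment(s) drawn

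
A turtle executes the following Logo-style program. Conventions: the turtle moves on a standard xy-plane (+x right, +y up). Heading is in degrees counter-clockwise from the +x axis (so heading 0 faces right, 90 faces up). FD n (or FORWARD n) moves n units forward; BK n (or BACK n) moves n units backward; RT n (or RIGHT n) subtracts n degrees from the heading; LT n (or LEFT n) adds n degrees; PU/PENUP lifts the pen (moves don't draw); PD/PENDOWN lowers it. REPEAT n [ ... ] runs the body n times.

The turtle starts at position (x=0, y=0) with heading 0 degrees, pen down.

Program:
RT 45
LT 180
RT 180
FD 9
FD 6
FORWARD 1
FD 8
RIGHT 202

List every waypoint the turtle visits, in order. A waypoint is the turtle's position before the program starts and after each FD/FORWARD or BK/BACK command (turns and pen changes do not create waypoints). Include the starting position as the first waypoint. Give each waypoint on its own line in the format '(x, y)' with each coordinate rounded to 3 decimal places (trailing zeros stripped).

Answer: (0, 0)
(6.364, -6.364)
(10.607, -10.607)
(11.314, -11.314)
(16.971, -16.971)

Derivation:
Executing turtle program step by step:
Start: pos=(0,0), heading=0, pen down
RT 45: heading 0 -> 315
LT 180: heading 315 -> 135
RT 180: heading 135 -> 315
FD 9: (0,0) -> (6.364,-6.364) [heading=315, draw]
FD 6: (6.364,-6.364) -> (10.607,-10.607) [heading=315, draw]
FD 1: (10.607,-10.607) -> (11.314,-11.314) [heading=315, draw]
FD 8: (11.314,-11.314) -> (16.971,-16.971) [heading=315, draw]
RT 202: heading 315 -> 113
Final: pos=(16.971,-16.971), heading=113, 4 segment(s) drawn
Waypoints (5 total):
(0, 0)
(6.364, -6.364)
(10.607, -10.607)
(11.314, -11.314)
(16.971, -16.971)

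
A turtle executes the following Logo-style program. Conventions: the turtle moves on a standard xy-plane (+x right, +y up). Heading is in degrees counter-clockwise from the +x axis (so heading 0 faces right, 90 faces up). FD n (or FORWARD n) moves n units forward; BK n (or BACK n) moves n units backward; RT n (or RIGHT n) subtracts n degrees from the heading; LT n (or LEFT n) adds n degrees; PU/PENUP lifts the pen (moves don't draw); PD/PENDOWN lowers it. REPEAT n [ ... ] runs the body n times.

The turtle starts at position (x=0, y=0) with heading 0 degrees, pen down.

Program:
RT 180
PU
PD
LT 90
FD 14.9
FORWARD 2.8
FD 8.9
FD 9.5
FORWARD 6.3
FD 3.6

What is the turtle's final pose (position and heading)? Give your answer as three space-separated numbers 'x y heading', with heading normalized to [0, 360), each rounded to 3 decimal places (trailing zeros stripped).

Answer: 0 -46 270

Derivation:
Executing turtle program step by step:
Start: pos=(0,0), heading=0, pen down
RT 180: heading 0 -> 180
PU: pen up
PD: pen down
LT 90: heading 180 -> 270
FD 14.9: (0,0) -> (0,-14.9) [heading=270, draw]
FD 2.8: (0,-14.9) -> (0,-17.7) [heading=270, draw]
FD 8.9: (0,-17.7) -> (0,-26.6) [heading=270, draw]
FD 9.5: (0,-26.6) -> (0,-36.1) [heading=270, draw]
FD 6.3: (0,-36.1) -> (0,-42.4) [heading=270, draw]
FD 3.6: (0,-42.4) -> (0,-46) [heading=270, draw]
Final: pos=(0,-46), heading=270, 6 segment(s) drawn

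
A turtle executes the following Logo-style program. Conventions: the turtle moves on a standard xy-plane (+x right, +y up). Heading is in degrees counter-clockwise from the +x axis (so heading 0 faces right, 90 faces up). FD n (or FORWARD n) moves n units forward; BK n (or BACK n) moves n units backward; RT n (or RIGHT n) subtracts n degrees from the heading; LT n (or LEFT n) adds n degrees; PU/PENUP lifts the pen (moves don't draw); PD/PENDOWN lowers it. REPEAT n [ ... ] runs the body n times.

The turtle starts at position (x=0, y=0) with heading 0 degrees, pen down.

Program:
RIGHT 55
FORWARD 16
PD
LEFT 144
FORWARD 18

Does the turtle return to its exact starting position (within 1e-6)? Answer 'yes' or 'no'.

Answer: no

Derivation:
Executing turtle program step by step:
Start: pos=(0,0), heading=0, pen down
RT 55: heading 0 -> 305
FD 16: (0,0) -> (9.177,-13.106) [heading=305, draw]
PD: pen down
LT 144: heading 305 -> 89
FD 18: (9.177,-13.106) -> (9.491,4.891) [heading=89, draw]
Final: pos=(9.491,4.891), heading=89, 2 segment(s) drawn

Start position: (0, 0)
Final position: (9.491, 4.891)
Distance = 10.677; >= 1e-6 -> NOT closed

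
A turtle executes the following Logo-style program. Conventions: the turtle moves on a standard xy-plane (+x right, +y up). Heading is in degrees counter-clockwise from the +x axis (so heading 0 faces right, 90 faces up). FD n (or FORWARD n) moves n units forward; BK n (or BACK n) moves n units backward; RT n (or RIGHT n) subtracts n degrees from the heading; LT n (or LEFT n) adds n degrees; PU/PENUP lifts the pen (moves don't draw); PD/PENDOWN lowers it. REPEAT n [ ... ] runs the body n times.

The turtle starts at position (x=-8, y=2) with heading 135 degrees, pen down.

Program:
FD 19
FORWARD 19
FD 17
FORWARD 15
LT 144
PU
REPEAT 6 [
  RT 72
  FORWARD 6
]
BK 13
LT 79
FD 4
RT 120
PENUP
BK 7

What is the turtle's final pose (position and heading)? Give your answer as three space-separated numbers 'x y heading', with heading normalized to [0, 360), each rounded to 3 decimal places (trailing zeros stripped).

Executing turtle program step by step:
Start: pos=(-8,2), heading=135, pen down
FD 19: (-8,2) -> (-21.435,15.435) [heading=135, draw]
FD 19: (-21.435,15.435) -> (-34.87,28.87) [heading=135, draw]
FD 17: (-34.87,28.87) -> (-46.891,40.891) [heading=135, draw]
FD 15: (-46.891,40.891) -> (-57.497,51.497) [heading=135, draw]
LT 144: heading 135 -> 279
PU: pen up
REPEAT 6 [
  -- iteration 1/6 --
  RT 72: heading 279 -> 207
  FD 6: (-57.497,51.497) -> (-62.844,48.774) [heading=207, move]
  -- iteration 2/6 --
  RT 72: heading 207 -> 135
  FD 6: (-62.844,48.774) -> (-67.086,53.016) [heading=135, move]
  -- iteration 3/6 --
  RT 72: heading 135 -> 63
  FD 6: (-67.086,53.016) -> (-64.362,58.362) [heading=63, move]
  -- iteration 4/6 --
  RT 72: heading 63 -> 351
  FD 6: (-64.362,58.362) -> (-58.436,57.424) [heading=351, move]
  -- iteration 5/6 --
  RT 72: heading 351 -> 279
  FD 6: (-58.436,57.424) -> (-57.497,51.497) [heading=279, move]
  -- iteration 6/6 --
  RT 72: heading 279 -> 207
  FD 6: (-57.497,51.497) -> (-62.844,48.774) [heading=207, move]
]
BK 13: (-62.844,48.774) -> (-51.26,54.675) [heading=207, move]
LT 79: heading 207 -> 286
FD 4: (-51.26,54.675) -> (-50.158,50.83) [heading=286, move]
RT 120: heading 286 -> 166
PU: pen up
BK 7: (-50.158,50.83) -> (-43.366,49.137) [heading=166, move]
Final: pos=(-43.366,49.137), heading=166, 4 segment(s) drawn

Answer: -43.366 49.137 166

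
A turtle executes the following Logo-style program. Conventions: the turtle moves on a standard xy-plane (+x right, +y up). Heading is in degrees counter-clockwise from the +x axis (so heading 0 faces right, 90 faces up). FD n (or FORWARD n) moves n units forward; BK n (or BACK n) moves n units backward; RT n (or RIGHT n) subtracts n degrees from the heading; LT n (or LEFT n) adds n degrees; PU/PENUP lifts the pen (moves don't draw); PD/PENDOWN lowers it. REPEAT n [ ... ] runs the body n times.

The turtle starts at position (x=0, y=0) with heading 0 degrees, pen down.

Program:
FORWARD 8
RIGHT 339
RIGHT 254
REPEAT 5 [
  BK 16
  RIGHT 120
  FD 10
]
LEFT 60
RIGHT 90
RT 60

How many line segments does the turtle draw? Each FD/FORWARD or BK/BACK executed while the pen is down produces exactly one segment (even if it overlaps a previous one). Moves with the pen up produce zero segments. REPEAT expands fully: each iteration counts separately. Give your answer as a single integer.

Answer: 11

Derivation:
Executing turtle program step by step:
Start: pos=(0,0), heading=0, pen down
FD 8: (0,0) -> (8,0) [heading=0, draw]
RT 339: heading 0 -> 21
RT 254: heading 21 -> 127
REPEAT 5 [
  -- iteration 1/5 --
  BK 16: (8,0) -> (17.629,-12.778) [heading=127, draw]
  RT 120: heading 127 -> 7
  FD 10: (17.629,-12.778) -> (27.555,-11.559) [heading=7, draw]
  -- iteration 2/5 --
  BK 16: (27.555,-11.559) -> (11.674,-13.509) [heading=7, draw]
  RT 120: heading 7 -> 247
  FD 10: (11.674,-13.509) -> (7.766,-22.714) [heading=247, draw]
  -- iteration 3/5 --
  BK 16: (7.766,-22.714) -> (14.018,-7.986) [heading=247, draw]
  RT 120: heading 247 -> 127
  FD 10: (14.018,-7.986) -> (8,0) [heading=127, draw]
  -- iteration 4/5 --
  BK 16: (8,0) -> (17.629,-12.778) [heading=127, draw]
  RT 120: heading 127 -> 7
  FD 10: (17.629,-12.778) -> (27.555,-11.559) [heading=7, draw]
  -- iteration 5/5 --
  BK 16: (27.555,-11.559) -> (11.674,-13.509) [heading=7, draw]
  RT 120: heading 7 -> 247
  FD 10: (11.674,-13.509) -> (7.766,-22.714) [heading=247, draw]
]
LT 60: heading 247 -> 307
RT 90: heading 307 -> 217
RT 60: heading 217 -> 157
Final: pos=(7.766,-22.714), heading=157, 11 segment(s) drawn
Segments drawn: 11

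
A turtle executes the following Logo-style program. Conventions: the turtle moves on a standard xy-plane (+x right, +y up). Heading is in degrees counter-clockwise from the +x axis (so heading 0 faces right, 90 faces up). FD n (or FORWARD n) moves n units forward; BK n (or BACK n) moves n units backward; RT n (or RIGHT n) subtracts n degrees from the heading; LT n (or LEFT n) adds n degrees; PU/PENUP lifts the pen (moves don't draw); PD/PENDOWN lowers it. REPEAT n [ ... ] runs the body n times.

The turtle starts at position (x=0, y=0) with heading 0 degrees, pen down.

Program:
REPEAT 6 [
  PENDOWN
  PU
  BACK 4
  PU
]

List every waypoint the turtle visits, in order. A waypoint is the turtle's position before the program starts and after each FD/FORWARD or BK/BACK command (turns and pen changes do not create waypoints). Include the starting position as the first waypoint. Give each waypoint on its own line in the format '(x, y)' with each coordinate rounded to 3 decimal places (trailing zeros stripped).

Answer: (0, 0)
(-4, 0)
(-8, 0)
(-12, 0)
(-16, 0)
(-20, 0)
(-24, 0)

Derivation:
Executing turtle program step by step:
Start: pos=(0,0), heading=0, pen down
REPEAT 6 [
  -- iteration 1/6 --
  PD: pen down
  PU: pen up
  BK 4: (0,0) -> (-4,0) [heading=0, move]
  PU: pen up
  -- iteration 2/6 --
  PD: pen down
  PU: pen up
  BK 4: (-4,0) -> (-8,0) [heading=0, move]
  PU: pen up
  -- iteration 3/6 --
  PD: pen down
  PU: pen up
  BK 4: (-8,0) -> (-12,0) [heading=0, move]
  PU: pen up
  -- iteration 4/6 --
  PD: pen down
  PU: pen up
  BK 4: (-12,0) -> (-16,0) [heading=0, move]
  PU: pen up
  -- iteration 5/6 --
  PD: pen down
  PU: pen up
  BK 4: (-16,0) -> (-20,0) [heading=0, move]
  PU: pen up
  -- iteration 6/6 --
  PD: pen down
  PU: pen up
  BK 4: (-20,0) -> (-24,0) [heading=0, move]
  PU: pen up
]
Final: pos=(-24,0), heading=0, 0 segment(s) drawn
Waypoints (7 total):
(0, 0)
(-4, 0)
(-8, 0)
(-12, 0)
(-16, 0)
(-20, 0)
(-24, 0)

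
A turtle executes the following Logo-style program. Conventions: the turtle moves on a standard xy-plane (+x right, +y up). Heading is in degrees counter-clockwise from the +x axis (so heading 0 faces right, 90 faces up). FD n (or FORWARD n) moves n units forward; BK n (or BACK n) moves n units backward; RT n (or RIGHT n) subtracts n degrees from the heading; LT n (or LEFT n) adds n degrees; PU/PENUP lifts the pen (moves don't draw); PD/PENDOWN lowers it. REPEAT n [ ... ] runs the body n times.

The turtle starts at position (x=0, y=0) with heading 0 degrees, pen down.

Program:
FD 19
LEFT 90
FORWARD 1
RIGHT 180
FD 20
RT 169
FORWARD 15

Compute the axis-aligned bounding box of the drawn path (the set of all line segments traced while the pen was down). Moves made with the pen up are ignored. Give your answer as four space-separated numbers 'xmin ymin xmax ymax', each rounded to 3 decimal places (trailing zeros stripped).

Executing turtle program step by step:
Start: pos=(0,0), heading=0, pen down
FD 19: (0,0) -> (19,0) [heading=0, draw]
LT 90: heading 0 -> 90
FD 1: (19,0) -> (19,1) [heading=90, draw]
RT 180: heading 90 -> 270
FD 20: (19,1) -> (19,-19) [heading=270, draw]
RT 169: heading 270 -> 101
FD 15: (19,-19) -> (16.138,-4.276) [heading=101, draw]
Final: pos=(16.138,-4.276), heading=101, 4 segment(s) drawn

Segment endpoints: x in {0, 16.138, 19}, y in {-19, -4.276, 0, 1}
xmin=0, ymin=-19, xmax=19, ymax=1

Answer: 0 -19 19 1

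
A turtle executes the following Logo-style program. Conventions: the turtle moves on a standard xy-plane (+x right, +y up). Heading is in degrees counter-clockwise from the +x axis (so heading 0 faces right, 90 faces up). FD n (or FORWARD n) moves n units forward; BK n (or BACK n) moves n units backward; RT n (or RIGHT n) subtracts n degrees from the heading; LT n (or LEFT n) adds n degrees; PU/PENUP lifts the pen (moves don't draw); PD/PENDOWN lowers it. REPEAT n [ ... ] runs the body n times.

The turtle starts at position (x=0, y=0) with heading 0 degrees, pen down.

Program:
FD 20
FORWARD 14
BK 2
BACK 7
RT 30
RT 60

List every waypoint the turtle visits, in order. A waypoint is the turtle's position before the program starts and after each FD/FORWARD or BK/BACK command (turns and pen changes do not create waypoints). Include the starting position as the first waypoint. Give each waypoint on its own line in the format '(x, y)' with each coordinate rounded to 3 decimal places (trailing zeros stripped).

Answer: (0, 0)
(20, 0)
(34, 0)
(32, 0)
(25, 0)

Derivation:
Executing turtle program step by step:
Start: pos=(0,0), heading=0, pen down
FD 20: (0,0) -> (20,0) [heading=0, draw]
FD 14: (20,0) -> (34,0) [heading=0, draw]
BK 2: (34,0) -> (32,0) [heading=0, draw]
BK 7: (32,0) -> (25,0) [heading=0, draw]
RT 30: heading 0 -> 330
RT 60: heading 330 -> 270
Final: pos=(25,0), heading=270, 4 segment(s) drawn
Waypoints (5 total):
(0, 0)
(20, 0)
(34, 0)
(32, 0)
(25, 0)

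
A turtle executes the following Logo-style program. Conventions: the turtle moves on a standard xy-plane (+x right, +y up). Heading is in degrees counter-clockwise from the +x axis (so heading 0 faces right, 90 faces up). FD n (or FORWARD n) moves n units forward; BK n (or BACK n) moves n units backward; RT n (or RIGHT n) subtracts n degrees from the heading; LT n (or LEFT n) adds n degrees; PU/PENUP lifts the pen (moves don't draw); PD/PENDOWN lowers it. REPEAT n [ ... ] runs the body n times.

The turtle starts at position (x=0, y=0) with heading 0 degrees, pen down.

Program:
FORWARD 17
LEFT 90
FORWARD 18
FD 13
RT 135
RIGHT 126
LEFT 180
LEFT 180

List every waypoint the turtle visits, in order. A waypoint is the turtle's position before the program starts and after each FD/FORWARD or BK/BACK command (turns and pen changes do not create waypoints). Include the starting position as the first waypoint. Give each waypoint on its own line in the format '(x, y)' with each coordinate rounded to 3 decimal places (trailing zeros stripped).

Executing turtle program step by step:
Start: pos=(0,0), heading=0, pen down
FD 17: (0,0) -> (17,0) [heading=0, draw]
LT 90: heading 0 -> 90
FD 18: (17,0) -> (17,18) [heading=90, draw]
FD 13: (17,18) -> (17,31) [heading=90, draw]
RT 135: heading 90 -> 315
RT 126: heading 315 -> 189
LT 180: heading 189 -> 9
LT 180: heading 9 -> 189
Final: pos=(17,31), heading=189, 3 segment(s) drawn
Waypoints (4 total):
(0, 0)
(17, 0)
(17, 18)
(17, 31)

Answer: (0, 0)
(17, 0)
(17, 18)
(17, 31)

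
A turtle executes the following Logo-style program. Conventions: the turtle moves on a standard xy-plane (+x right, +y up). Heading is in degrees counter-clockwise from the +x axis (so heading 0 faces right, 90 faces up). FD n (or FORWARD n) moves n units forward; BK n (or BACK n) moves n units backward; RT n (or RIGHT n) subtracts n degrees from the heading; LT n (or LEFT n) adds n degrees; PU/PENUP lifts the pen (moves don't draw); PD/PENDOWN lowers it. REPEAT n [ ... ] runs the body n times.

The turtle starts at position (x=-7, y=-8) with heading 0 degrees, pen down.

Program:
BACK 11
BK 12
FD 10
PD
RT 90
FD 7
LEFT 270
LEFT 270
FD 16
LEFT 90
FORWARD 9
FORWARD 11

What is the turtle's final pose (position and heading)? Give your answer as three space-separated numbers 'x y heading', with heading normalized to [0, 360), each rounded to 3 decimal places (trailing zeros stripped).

Executing turtle program step by step:
Start: pos=(-7,-8), heading=0, pen down
BK 11: (-7,-8) -> (-18,-8) [heading=0, draw]
BK 12: (-18,-8) -> (-30,-8) [heading=0, draw]
FD 10: (-30,-8) -> (-20,-8) [heading=0, draw]
PD: pen down
RT 90: heading 0 -> 270
FD 7: (-20,-8) -> (-20,-15) [heading=270, draw]
LT 270: heading 270 -> 180
LT 270: heading 180 -> 90
FD 16: (-20,-15) -> (-20,1) [heading=90, draw]
LT 90: heading 90 -> 180
FD 9: (-20,1) -> (-29,1) [heading=180, draw]
FD 11: (-29,1) -> (-40,1) [heading=180, draw]
Final: pos=(-40,1), heading=180, 7 segment(s) drawn

Answer: -40 1 180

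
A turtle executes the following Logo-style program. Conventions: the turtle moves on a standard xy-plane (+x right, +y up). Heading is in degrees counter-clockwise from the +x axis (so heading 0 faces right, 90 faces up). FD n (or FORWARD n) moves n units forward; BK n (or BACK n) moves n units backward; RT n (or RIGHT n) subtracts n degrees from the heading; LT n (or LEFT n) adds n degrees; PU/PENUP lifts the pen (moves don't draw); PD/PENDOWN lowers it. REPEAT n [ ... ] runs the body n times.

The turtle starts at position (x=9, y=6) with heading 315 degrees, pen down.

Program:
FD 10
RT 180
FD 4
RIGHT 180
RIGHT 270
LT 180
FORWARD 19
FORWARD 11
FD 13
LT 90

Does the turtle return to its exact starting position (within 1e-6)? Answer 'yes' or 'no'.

Answer: no

Derivation:
Executing turtle program step by step:
Start: pos=(9,6), heading=315, pen down
FD 10: (9,6) -> (16.071,-1.071) [heading=315, draw]
RT 180: heading 315 -> 135
FD 4: (16.071,-1.071) -> (13.243,1.757) [heading=135, draw]
RT 180: heading 135 -> 315
RT 270: heading 315 -> 45
LT 180: heading 45 -> 225
FD 19: (13.243,1.757) -> (-0.192,-11.678) [heading=225, draw]
FD 11: (-0.192,-11.678) -> (-7.971,-19.456) [heading=225, draw]
FD 13: (-7.971,-19.456) -> (-17.163,-28.648) [heading=225, draw]
LT 90: heading 225 -> 315
Final: pos=(-17.163,-28.648), heading=315, 5 segment(s) drawn

Start position: (9, 6)
Final position: (-17.163, -28.648)
Distance = 43.417; >= 1e-6 -> NOT closed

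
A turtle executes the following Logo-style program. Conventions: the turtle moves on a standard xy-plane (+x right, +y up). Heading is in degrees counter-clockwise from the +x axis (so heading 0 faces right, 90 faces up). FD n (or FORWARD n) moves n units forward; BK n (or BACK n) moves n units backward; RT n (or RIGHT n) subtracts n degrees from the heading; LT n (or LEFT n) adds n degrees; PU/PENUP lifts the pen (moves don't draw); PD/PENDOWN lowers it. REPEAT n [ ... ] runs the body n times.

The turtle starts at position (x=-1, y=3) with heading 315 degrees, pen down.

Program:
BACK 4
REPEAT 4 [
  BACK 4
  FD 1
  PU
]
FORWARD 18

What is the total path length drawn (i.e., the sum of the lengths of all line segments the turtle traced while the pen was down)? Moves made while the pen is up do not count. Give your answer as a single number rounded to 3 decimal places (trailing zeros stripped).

Answer: 9

Derivation:
Executing turtle program step by step:
Start: pos=(-1,3), heading=315, pen down
BK 4: (-1,3) -> (-3.828,5.828) [heading=315, draw]
REPEAT 4 [
  -- iteration 1/4 --
  BK 4: (-3.828,5.828) -> (-6.657,8.657) [heading=315, draw]
  FD 1: (-6.657,8.657) -> (-5.95,7.95) [heading=315, draw]
  PU: pen up
  -- iteration 2/4 --
  BK 4: (-5.95,7.95) -> (-8.778,10.778) [heading=315, move]
  FD 1: (-8.778,10.778) -> (-8.071,10.071) [heading=315, move]
  PU: pen up
  -- iteration 3/4 --
  BK 4: (-8.071,10.071) -> (-10.899,12.899) [heading=315, move]
  FD 1: (-10.899,12.899) -> (-10.192,12.192) [heading=315, move]
  PU: pen up
  -- iteration 4/4 --
  BK 4: (-10.192,12.192) -> (-13.021,15.021) [heading=315, move]
  FD 1: (-13.021,15.021) -> (-12.314,14.314) [heading=315, move]
  PU: pen up
]
FD 18: (-12.314,14.314) -> (0.414,1.586) [heading=315, move]
Final: pos=(0.414,1.586), heading=315, 3 segment(s) drawn

Segment lengths:
  seg 1: (-1,3) -> (-3.828,5.828), length = 4
  seg 2: (-3.828,5.828) -> (-6.657,8.657), length = 4
  seg 3: (-6.657,8.657) -> (-5.95,7.95), length = 1
Total = 9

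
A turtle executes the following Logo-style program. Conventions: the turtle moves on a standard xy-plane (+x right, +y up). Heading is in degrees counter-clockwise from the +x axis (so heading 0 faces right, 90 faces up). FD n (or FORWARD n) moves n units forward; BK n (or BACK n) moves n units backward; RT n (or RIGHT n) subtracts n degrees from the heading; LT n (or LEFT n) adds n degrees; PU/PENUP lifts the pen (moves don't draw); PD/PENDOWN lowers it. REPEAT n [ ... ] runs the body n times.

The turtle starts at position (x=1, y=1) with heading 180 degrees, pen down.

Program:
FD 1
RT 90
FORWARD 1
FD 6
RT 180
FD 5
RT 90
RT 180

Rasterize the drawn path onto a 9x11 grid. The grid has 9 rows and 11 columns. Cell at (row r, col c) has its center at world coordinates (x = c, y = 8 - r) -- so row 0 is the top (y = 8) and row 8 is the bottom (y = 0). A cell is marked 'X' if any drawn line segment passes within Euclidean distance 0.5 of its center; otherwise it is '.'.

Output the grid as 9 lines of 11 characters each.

Answer: X..........
X..........
X..........
X..........
X..........
X..........
X..........
XX.........
...........

Derivation:
Segment 0: (1,1) -> (0,1)
Segment 1: (0,1) -> (0,2)
Segment 2: (0,2) -> (0,8)
Segment 3: (0,8) -> (0,3)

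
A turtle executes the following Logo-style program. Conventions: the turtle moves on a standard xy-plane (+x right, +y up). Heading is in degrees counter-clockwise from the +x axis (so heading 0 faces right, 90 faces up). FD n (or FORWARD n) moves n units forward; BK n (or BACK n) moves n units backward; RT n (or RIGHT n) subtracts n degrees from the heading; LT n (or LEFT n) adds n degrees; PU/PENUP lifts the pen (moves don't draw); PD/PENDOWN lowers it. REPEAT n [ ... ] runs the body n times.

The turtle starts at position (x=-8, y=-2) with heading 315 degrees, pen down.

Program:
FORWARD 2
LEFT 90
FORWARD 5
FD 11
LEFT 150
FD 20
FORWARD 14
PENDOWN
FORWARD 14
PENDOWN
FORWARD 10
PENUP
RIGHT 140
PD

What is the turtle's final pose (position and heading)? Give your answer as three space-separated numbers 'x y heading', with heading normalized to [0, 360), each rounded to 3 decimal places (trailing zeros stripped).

Executing turtle program step by step:
Start: pos=(-8,-2), heading=315, pen down
FD 2: (-8,-2) -> (-6.586,-3.414) [heading=315, draw]
LT 90: heading 315 -> 45
FD 5: (-6.586,-3.414) -> (-3.05,0.121) [heading=45, draw]
FD 11: (-3.05,0.121) -> (4.728,7.899) [heading=45, draw]
LT 150: heading 45 -> 195
FD 20: (4.728,7.899) -> (-14.591,2.723) [heading=195, draw]
FD 14: (-14.591,2.723) -> (-28.114,-0.9) [heading=195, draw]
PD: pen down
FD 14: (-28.114,-0.9) -> (-41.637,-4.524) [heading=195, draw]
PD: pen down
FD 10: (-41.637,-4.524) -> (-51.296,-7.112) [heading=195, draw]
PU: pen up
RT 140: heading 195 -> 55
PD: pen down
Final: pos=(-51.296,-7.112), heading=55, 7 segment(s) drawn

Answer: -51.296 -7.112 55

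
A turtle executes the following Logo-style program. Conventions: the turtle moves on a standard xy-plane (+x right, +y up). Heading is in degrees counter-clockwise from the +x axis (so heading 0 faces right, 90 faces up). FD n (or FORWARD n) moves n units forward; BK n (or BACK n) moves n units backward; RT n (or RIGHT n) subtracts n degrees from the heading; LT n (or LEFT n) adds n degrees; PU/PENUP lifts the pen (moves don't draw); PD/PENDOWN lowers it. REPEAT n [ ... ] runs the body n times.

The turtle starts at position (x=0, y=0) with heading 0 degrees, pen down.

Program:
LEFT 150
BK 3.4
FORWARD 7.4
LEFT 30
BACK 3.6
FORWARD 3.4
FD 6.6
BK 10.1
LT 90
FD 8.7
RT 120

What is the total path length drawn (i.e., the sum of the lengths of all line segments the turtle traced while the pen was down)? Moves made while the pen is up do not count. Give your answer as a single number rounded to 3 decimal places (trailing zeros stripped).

Executing turtle program step by step:
Start: pos=(0,0), heading=0, pen down
LT 150: heading 0 -> 150
BK 3.4: (0,0) -> (2.944,-1.7) [heading=150, draw]
FD 7.4: (2.944,-1.7) -> (-3.464,2) [heading=150, draw]
LT 30: heading 150 -> 180
BK 3.6: (-3.464,2) -> (0.136,2) [heading=180, draw]
FD 3.4: (0.136,2) -> (-3.264,2) [heading=180, draw]
FD 6.6: (-3.264,2) -> (-9.864,2) [heading=180, draw]
BK 10.1: (-9.864,2) -> (0.236,2) [heading=180, draw]
LT 90: heading 180 -> 270
FD 8.7: (0.236,2) -> (0.236,-6.7) [heading=270, draw]
RT 120: heading 270 -> 150
Final: pos=(0.236,-6.7), heading=150, 7 segment(s) drawn

Segment lengths:
  seg 1: (0,0) -> (2.944,-1.7), length = 3.4
  seg 2: (2.944,-1.7) -> (-3.464,2), length = 7.4
  seg 3: (-3.464,2) -> (0.136,2), length = 3.6
  seg 4: (0.136,2) -> (-3.264,2), length = 3.4
  seg 5: (-3.264,2) -> (-9.864,2), length = 6.6
  seg 6: (-9.864,2) -> (0.236,2), length = 10.1
  seg 7: (0.236,2) -> (0.236,-6.7), length = 8.7
Total = 43.2

Answer: 43.2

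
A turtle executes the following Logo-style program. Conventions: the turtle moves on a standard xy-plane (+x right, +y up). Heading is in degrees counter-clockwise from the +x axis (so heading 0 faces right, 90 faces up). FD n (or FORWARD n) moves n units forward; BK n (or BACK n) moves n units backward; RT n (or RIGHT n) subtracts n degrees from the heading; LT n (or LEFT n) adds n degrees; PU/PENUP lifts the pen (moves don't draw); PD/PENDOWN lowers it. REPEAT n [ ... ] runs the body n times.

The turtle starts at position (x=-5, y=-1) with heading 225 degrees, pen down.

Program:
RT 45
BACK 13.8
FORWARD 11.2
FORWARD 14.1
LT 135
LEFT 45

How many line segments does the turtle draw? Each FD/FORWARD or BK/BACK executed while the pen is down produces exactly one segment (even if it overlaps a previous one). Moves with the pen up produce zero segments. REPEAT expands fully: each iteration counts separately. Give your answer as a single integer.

Executing turtle program step by step:
Start: pos=(-5,-1), heading=225, pen down
RT 45: heading 225 -> 180
BK 13.8: (-5,-1) -> (8.8,-1) [heading=180, draw]
FD 11.2: (8.8,-1) -> (-2.4,-1) [heading=180, draw]
FD 14.1: (-2.4,-1) -> (-16.5,-1) [heading=180, draw]
LT 135: heading 180 -> 315
LT 45: heading 315 -> 0
Final: pos=(-16.5,-1), heading=0, 3 segment(s) drawn
Segments drawn: 3

Answer: 3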